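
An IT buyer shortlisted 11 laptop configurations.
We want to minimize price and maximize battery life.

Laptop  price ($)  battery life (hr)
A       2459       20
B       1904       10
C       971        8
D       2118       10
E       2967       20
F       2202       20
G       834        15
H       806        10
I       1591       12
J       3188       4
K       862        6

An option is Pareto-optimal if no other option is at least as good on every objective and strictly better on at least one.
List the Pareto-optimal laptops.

F, G, H

A: dominated by F (price 2202≤2459, battery life 20≥20).
B: dominated by G (price 834≤1904, battery life 15≥10).
C: dominated by G (price 834≤971, battery life 15≥8).
D: dominated by B (price 1904≤2118, battery life 10≥10).
E: dominated by A (price 2459≤2967, battery life 20≥20).
F: not dominated.
G: not dominated.
H: not dominated (best price).
I: dominated by G (price 834≤1591, battery life 15≥12).
J: dominated by A (price 2459≤3188, battery life 20≥4).
K: dominated by G (price 834≤862, battery life 15≥6).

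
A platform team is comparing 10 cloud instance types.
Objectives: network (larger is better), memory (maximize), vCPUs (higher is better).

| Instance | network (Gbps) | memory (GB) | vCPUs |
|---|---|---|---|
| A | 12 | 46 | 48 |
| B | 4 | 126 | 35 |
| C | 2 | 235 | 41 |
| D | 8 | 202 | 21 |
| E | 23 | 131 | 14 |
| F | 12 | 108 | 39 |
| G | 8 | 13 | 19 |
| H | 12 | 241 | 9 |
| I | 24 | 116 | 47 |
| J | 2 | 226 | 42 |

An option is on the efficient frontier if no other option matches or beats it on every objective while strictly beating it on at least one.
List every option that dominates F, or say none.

I

I: network 24≥12, memory 116≥108, vCPUs 47≥39 — dominates F.
Others (A, B, C, D, E, G, H, J) are each worse than F on at least one objective.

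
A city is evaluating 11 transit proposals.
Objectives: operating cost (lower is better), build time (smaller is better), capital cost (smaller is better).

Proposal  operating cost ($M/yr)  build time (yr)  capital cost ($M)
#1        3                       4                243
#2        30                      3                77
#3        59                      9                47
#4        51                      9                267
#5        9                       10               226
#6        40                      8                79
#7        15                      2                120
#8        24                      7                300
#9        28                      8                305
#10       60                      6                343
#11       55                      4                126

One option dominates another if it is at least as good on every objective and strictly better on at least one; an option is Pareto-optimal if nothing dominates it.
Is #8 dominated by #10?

No

#10 vs #8: #10 is worse on operating cost (60 vs 24), so it does not dominate #8.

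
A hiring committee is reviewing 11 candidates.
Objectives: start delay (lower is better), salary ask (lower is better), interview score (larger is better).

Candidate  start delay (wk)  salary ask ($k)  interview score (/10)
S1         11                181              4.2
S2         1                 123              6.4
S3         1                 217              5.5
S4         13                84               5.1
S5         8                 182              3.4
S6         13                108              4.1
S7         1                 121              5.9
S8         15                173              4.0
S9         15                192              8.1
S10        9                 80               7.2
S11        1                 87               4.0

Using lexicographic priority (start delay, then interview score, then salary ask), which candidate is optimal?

S2

First minimize start delay: best is 1, kept {S2, S3, S7, S11}.
Then maximize interview score: best is 6.4, kept {S2}.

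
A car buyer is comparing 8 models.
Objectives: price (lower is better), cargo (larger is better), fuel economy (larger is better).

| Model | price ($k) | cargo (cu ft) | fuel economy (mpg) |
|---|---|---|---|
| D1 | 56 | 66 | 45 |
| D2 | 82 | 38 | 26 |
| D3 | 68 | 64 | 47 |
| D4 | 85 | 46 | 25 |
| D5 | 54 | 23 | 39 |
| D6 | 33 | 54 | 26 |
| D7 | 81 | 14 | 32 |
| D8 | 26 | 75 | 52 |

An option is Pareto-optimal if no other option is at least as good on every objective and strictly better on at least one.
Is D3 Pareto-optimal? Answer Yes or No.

D8 vs D3: price 26≤68, cargo 75≥64, fuel economy 52≥47 — D8 is at least as good on every objective and strictly better on at least one, so D8 dominates D3.

No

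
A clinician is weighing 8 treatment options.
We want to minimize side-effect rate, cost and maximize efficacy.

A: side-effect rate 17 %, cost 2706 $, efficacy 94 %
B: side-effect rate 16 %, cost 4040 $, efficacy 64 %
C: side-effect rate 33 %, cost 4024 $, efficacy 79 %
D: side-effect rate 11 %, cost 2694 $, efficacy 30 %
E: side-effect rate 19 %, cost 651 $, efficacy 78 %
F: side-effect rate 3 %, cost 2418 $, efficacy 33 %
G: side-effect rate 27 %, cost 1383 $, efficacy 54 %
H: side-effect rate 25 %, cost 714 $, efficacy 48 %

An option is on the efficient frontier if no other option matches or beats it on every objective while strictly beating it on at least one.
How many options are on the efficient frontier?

4

A: not dominated (best efficacy).
B: not dominated.
C: dominated by A (side-effect rate 17≤33, cost 2706≤4024, efficacy 94≥79).
D: dominated by F (side-effect rate 3≤11, cost 2418≤2694, efficacy 33≥30).
E: not dominated (best cost).
F: not dominated (best side-effect rate).
G: dominated by E (side-effect rate 19≤27, cost 651≤1383, efficacy 78≥54).
H: dominated by E (side-effect rate 19≤25, cost 651≤714, efficacy 78≥48).
Pareto-optimal: A, B, E, F → 4.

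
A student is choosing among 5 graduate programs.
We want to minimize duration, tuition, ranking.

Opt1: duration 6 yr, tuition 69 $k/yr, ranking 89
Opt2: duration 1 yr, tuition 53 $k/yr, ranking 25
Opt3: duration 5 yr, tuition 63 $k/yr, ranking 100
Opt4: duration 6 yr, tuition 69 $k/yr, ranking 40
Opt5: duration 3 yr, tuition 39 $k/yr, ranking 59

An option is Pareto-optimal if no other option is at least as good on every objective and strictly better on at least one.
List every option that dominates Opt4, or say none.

Opt2

Opt2: duration 1≤6, tuition 53≤69, ranking 25≤40 — dominates Opt4.
Others (Opt1, Opt3, Opt5) are each worse than Opt4 on at least one objective.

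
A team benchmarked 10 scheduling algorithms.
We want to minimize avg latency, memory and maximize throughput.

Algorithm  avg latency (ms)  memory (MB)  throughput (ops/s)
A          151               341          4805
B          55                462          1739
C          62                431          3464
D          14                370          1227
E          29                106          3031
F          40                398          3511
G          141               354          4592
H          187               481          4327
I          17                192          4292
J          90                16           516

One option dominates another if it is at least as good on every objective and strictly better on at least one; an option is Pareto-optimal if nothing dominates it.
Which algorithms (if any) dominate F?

I: avg latency 17≤40, memory 192≤398, throughput 4292≥3511 — dominates F.
Others (A, B, C, D, E, G, H, J) are each worse than F on at least one objective.

I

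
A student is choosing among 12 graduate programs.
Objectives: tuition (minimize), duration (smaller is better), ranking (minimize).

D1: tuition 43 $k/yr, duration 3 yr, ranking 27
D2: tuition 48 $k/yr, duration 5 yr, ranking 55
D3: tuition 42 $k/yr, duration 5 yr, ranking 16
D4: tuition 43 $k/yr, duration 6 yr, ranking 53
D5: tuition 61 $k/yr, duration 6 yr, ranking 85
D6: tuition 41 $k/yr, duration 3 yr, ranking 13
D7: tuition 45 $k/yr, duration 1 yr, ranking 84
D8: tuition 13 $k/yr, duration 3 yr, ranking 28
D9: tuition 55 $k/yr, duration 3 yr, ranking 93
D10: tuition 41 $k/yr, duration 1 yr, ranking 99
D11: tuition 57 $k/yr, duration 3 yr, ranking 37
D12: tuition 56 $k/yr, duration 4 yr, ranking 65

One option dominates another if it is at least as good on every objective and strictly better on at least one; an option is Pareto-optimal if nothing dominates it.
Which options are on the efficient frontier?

D1: dominated by D6 (tuition 41≤43, duration 3≤3, ranking 13≤27).
D2: dominated by D1 (tuition 43≤48, duration 3≤5, ranking 27≤55).
D3: dominated by D6 (tuition 41≤42, duration 3≤5, ranking 13≤16).
D4: dominated by D1 (tuition 43≤43, duration 3≤6, ranking 27≤53).
D5: dominated by D1 (tuition 43≤61, duration 3≤6, ranking 27≤85).
D6: not dominated (best ranking).
D7: not dominated.
D8: not dominated (best tuition).
D9: dominated by D1 (tuition 43≤55, duration 3≤3, ranking 27≤93).
D10: not dominated.
D11: dominated by D1 (tuition 43≤57, duration 3≤3, ranking 27≤37).
D12: dominated by D1 (tuition 43≤56, duration 3≤4, ranking 27≤65).

D6, D7, D8, D10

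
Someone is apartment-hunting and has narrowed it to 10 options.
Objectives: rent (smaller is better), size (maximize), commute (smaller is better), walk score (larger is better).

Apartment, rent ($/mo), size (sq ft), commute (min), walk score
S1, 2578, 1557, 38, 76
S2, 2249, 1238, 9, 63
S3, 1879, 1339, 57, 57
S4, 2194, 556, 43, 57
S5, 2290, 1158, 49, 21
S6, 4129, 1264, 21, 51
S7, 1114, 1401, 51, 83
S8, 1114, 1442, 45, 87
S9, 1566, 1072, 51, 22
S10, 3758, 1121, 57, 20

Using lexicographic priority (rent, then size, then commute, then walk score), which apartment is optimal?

First minimize rent: best is 1114, kept {S7, S8}.
Then maximize size: best is 1442, kept {S8}.

S8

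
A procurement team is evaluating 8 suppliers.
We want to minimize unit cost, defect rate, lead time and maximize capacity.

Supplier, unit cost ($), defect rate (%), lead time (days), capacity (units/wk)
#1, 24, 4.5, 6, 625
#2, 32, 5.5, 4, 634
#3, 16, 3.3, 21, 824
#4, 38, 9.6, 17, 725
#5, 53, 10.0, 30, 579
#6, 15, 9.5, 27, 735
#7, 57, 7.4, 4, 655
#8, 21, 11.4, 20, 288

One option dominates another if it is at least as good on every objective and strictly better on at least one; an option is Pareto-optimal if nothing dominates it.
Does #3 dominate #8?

No

#3 vs #8: #3 is worse on lead time (21 vs 20), so it does not dominate #8.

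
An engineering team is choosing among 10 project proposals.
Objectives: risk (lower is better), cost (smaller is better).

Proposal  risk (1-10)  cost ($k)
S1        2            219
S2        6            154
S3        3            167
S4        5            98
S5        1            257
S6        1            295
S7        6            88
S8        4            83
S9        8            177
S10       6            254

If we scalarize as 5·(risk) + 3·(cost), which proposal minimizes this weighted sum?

S8

S1: 5·2 + 3·219 = 667
S2: 5·6 + 3·154 = 492
S3: 5·3 + 3·167 = 516
S4: 5·5 + 3·98 = 319
S5: 5·1 + 3·257 = 776
S6: 5·1 + 3·295 = 890
S7: 5·6 + 3·88 = 294
S8: 5·4 + 3·83 = 269
S9: 5·8 + 3·177 = 571
S10: 5·6 + 3·254 = 792
Lowest: S8 at 269.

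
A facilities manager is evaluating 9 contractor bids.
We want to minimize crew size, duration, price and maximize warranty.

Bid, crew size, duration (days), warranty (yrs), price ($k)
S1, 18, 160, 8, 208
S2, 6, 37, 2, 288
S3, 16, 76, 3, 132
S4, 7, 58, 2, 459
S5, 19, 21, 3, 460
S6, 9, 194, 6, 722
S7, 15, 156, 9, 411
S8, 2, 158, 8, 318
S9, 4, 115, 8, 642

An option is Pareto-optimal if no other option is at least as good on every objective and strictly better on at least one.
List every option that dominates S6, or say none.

S8: crew size 2≤9, duration 158≤194, warranty 8≥6, price 318≤722 — dominates S6.
S9: crew size 4≤9, duration 115≤194, warranty 8≥6, price 642≤722 — dominates S6.
Others (S1, S2, S3, S4, S5, S7) are each worse than S6 on at least one objective.

S8, S9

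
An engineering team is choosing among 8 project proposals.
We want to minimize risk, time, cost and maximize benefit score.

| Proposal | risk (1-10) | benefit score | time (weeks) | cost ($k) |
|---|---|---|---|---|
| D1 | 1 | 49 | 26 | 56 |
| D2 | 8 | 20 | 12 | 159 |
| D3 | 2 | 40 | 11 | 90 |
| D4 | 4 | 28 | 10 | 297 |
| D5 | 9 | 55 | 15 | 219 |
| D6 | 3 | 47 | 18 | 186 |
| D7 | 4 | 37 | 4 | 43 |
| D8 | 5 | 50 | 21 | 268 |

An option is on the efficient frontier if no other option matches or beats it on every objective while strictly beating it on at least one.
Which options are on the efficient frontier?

D1, D3, D5, D6, D7, D8

D1: not dominated (best risk).
D2: dominated by D3 (risk 2≤8, benefit score 40≥20, time 11≤12, cost 90≤159).
D3: not dominated.
D4: dominated by D7 (risk 4≤4, benefit score 37≥28, time 4≤10, cost 43≤297).
D5: not dominated (best benefit score).
D6: not dominated.
D7: not dominated (best time).
D8: not dominated.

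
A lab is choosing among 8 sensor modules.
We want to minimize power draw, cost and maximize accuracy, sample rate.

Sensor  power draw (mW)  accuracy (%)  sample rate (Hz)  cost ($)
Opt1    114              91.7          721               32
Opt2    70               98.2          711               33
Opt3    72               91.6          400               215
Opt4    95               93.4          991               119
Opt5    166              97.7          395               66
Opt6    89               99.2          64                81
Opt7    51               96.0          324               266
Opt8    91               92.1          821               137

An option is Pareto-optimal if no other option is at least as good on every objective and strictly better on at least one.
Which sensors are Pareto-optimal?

Opt1: not dominated (best cost).
Opt2: not dominated.
Opt3: dominated by Opt2 (power draw 70≤72, accuracy 98.2≥91.6, sample rate 711≥400, cost 33≤215).
Opt4: not dominated (best sample rate).
Opt5: dominated by Opt2 (power draw 70≤166, accuracy 98.2≥97.7, sample rate 711≥395, cost 33≤66).
Opt6: not dominated (best accuracy).
Opt7: not dominated (best power draw).
Opt8: not dominated.

Opt1, Opt2, Opt4, Opt6, Opt7, Opt8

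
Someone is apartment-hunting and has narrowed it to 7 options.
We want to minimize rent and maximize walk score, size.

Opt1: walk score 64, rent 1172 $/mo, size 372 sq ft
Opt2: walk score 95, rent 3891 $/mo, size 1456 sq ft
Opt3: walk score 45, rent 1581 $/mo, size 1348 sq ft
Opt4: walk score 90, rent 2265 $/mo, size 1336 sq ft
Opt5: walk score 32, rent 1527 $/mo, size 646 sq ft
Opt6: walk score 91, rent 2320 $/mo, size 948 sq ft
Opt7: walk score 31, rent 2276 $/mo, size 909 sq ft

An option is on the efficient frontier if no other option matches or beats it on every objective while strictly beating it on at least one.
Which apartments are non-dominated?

Opt1, Opt2, Opt3, Opt4, Opt5, Opt6

Opt1: not dominated (best rent).
Opt2: not dominated (best walk score).
Opt3: not dominated.
Opt4: not dominated.
Opt5: not dominated.
Opt6: not dominated.
Opt7: dominated by Opt3 (walk score 45≥31, rent 1581≤2276, size 1348≥909).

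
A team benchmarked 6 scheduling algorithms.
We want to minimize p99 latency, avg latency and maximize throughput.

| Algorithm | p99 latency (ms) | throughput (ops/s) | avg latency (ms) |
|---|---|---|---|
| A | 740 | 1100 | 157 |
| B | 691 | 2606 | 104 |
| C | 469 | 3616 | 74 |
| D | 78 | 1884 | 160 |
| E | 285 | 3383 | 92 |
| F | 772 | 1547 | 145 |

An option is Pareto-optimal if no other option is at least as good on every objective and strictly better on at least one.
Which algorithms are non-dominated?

C, D, E

A: dominated by B (p99 latency 691≤740, throughput 2606≥1100, avg latency 104≤157).
B: dominated by C (p99 latency 469≤691, throughput 3616≥2606, avg latency 74≤104).
C: not dominated (best throughput).
D: not dominated (best p99 latency).
E: not dominated.
F: dominated by B (p99 latency 691≤772, throughput 2606≥1547, avg latency 104≤145).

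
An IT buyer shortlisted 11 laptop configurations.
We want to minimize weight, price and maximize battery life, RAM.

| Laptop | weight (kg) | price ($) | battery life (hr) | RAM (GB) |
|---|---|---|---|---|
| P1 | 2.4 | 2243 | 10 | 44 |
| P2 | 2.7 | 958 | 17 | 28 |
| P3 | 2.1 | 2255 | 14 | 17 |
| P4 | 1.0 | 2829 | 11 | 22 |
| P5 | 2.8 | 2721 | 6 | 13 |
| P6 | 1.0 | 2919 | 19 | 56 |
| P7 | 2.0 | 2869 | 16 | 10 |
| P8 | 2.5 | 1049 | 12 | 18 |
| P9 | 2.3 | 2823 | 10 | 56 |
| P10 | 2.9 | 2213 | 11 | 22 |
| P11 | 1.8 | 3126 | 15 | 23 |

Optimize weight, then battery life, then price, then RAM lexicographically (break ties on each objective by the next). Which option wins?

P6

First minimize weight: best is 1.0, kept {P4, P6}.
Then maximize battery life: best is 19, kept {P6}.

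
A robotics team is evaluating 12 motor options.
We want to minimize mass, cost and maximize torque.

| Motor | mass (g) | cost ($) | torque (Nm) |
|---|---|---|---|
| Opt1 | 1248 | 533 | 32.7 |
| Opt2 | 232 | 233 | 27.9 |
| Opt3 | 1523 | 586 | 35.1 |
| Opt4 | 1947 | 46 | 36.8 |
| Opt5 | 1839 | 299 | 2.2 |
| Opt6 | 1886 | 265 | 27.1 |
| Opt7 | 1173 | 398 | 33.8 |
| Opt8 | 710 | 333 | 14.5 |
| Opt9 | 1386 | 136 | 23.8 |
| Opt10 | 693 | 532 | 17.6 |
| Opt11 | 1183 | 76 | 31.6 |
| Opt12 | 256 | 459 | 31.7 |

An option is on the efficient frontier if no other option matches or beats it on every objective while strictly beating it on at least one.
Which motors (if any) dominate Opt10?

Opt2: mass 232≤693, cost 233≤532, torque 27.9≥17.6 — dominates Opt10.
Opt12: mass 256≤693, cost 459≤532, torque 31.7≥17.6 — dominates Opt10.
Others (Opt1, Opt3, Opt4, Opt5, Opt6, Opt7, Opt8, Opt9, Opt11) are each worse than Opt10 on at least one objective.

Opt2, Opt12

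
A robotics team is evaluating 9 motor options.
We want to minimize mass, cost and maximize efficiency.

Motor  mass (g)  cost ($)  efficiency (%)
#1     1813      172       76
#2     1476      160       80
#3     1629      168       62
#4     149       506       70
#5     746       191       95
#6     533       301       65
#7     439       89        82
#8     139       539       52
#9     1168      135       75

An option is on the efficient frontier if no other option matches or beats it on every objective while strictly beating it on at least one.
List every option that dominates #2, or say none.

#7: mass 439≤1476, cost 89≤160, efficiency 82≥80 — dominates #2.
Others (#1, #3, #4, #5, #6, #8, #9) are each worse than #2 on at least one objective.

#7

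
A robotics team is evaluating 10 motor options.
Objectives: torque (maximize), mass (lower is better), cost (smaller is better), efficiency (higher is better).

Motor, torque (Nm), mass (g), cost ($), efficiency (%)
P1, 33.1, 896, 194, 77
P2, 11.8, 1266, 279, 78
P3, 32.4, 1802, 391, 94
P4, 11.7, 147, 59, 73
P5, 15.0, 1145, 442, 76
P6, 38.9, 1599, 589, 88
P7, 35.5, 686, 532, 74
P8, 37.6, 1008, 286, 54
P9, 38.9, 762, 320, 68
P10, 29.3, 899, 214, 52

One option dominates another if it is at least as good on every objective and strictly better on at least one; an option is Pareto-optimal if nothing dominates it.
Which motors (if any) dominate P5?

P1

P1: torque 33.1≥15.0, mass 896≤1145, cost 194≤442, efficiency 77≥76 — dominates P5.
Others (P2, P3, P4, P6, P7, P8, P9, P10) are each worse than P5 on at least one objective.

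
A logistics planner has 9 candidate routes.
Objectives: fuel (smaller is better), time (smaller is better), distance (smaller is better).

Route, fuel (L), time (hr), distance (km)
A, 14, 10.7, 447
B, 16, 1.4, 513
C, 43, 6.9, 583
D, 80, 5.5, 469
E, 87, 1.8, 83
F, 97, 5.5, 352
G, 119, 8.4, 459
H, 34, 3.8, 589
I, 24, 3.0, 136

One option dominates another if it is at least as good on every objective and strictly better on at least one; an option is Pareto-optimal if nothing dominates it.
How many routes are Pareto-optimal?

4

A: not dominated (best fuel).
B: not dominated (best time).
C: dominated by B (fuel 16≤43, time 1.4≤6.9, distance 513≤583).
D: dominated by I (fuel 24≤80, time 3.0≤5.5, distance 136≤469).
E: not dominated (best distance).
F: dominated by E (fuel 87≤97, time 1.8≤5.5, distance 83≤352).
G: dominated by E (fuel 87≤119, time 1.8≤8.4, distance 83≤459).
H: dominated by B (fuel 16≤34, time 1.4≤3.8, distance 513≤589).
I: not dominated.
Pareto-optimal: A, B, E, I → 4.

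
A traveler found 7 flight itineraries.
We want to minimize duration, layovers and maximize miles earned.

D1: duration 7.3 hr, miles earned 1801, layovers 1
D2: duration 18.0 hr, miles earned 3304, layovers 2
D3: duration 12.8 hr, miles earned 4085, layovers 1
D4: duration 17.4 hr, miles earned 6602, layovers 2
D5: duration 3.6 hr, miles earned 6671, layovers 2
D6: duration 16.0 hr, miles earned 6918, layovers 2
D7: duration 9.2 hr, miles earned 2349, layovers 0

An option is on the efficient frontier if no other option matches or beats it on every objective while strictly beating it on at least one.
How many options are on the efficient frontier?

D1: not dominated.
D2: dominated by D3 (duration 12.8≤18.0, miles earned 4085≥3304, layovers 1≤2).
D3: not dominated.
D4: dominated by D5 (duration 3.6≤17.4, miles earned 6671≥6602, layovers 2≤2).
D5: not dominated (best duration).
D6: not dominated (best miles earned).
D7: not dominated (best layovers).
Pareto-optimal: D1, D3, D5, D6, D7 → 5.

5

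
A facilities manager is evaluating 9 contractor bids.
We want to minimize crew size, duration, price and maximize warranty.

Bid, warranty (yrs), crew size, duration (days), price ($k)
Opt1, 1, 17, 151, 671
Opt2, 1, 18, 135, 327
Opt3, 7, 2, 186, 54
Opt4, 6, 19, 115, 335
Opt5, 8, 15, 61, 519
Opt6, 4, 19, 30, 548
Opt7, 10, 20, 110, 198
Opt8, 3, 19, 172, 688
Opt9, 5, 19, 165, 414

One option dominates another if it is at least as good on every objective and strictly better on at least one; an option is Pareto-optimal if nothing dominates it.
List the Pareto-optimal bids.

Opt2, Opt3, Opt4, Opt5, Opt6, Opt7

Opt1: dominated by Opt5 (warranty 8≥1, crew size 15≤17, duration 61≤151, price 519≤671).
Opt2: not dominated.
Opt3: not dominated (best crew size).
Opt4: not dominated.
Opt5: not dominated.
Opt6: not dominated (best duration).
Opt7: not dominated (best warranty).
Opt8: dominated by Opt4 (warranty 6≥3, crew size 19≤19, duration 115≤172, price 335≤688).
Opt9: dominated by Opt4 (warranty 6≥5, crew size 19≤19, duration 115≤165, price 335≤414).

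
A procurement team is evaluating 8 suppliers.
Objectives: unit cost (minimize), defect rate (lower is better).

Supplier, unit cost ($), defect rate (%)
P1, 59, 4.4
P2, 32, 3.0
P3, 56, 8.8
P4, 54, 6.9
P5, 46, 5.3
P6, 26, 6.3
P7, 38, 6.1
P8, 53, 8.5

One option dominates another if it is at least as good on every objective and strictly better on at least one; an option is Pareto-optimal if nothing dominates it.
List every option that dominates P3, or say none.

P2: unit cost 32≤56, defect rate 3.0≤8.8 — dominates P3.
P4: unit cost 54≤56, defect rate 6.9≤8.8 — dominates P3.
P5: unit cost 46≤56, defect rate 5.3≤8.8 — dominates P3.
P6: unit cost 26≤56, defect rate 6.3≤8.8 — dominates P3.
P7: unit cost 38≤56, defect rate 6.1≤8.8 — dominates P3.
P8: unit cost 53≤56, defect rate 8.5≤8.8 — dominates P3.
Others (P1) are each worse than P3 on at least one objective.

P2, P4, P5, P6, P7, P8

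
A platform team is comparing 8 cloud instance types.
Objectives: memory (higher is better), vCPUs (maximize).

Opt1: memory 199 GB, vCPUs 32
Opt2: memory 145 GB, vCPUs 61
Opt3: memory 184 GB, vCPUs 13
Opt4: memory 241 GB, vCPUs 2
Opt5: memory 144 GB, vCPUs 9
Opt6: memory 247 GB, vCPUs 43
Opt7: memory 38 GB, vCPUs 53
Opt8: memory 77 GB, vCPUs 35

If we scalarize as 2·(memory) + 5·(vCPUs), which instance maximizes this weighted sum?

Opt6

Opt1: 2·199 + 5·32 = 558
Opt2: 2·145 + 5·61 = 595
Opt3: 2·184 + 5·13 = 433
Opt4: 2·241 + 5·2 = 492
Opt5: 2·144 + 5·9 = 333
Opt6: 2·247 + 5·43 = 709
Opt7: 2·38 + 5·53 = 341
Opt8: 2·77 + 5·35 = 329
Highest: Opt6 at 709.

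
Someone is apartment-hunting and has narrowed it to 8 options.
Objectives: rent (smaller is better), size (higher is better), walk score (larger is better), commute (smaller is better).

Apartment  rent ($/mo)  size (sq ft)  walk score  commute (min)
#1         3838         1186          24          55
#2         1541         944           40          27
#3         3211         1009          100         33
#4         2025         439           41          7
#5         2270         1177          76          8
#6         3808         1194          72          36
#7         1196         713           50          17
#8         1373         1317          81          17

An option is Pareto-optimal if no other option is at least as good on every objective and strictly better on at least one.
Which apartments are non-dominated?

#3, #4, #5, #7, #8

#1: dominated by #6 (rent 3808≤3838, size 1194≥1186, walk score 72≥24, commute 36≤55).
#2: dominated by #8 (rent 1373≤1541, size 1317≥944, walk score 81≥40, commute 17≤27).
#3: not dominated (best walk score).
#4: not dominated (best commute).
#5: not dominated.
#6: dominated by #8 (rent 1373≤3808, size 1317≥1194, walk score 81≥72, commute 17≤36).
#7: not dominated (best rent).
#8: not dominated (best size).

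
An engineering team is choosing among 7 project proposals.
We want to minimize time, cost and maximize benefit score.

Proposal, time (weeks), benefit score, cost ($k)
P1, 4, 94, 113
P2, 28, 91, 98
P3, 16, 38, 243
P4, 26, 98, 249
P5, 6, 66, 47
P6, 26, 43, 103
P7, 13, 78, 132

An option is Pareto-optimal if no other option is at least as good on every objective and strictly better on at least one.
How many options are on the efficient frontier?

4

P1: not dominated (best time).
P2: not dominated.
P3: dominated by P1 (time 4≤16, benefit score 94≥38, cost 113≤243).
P4: not dominated (best benefit score).
P5: not dominated (best cost).
P6: dominated by P5 (time 6≤26, benefit score 66≥43, cost 47≤103).
P7: dominated by P1 (time 4≤13, benefit score 94≥78, cost 113≤132).
Pareto-optimal: P1, P2, P4, P5 → 4.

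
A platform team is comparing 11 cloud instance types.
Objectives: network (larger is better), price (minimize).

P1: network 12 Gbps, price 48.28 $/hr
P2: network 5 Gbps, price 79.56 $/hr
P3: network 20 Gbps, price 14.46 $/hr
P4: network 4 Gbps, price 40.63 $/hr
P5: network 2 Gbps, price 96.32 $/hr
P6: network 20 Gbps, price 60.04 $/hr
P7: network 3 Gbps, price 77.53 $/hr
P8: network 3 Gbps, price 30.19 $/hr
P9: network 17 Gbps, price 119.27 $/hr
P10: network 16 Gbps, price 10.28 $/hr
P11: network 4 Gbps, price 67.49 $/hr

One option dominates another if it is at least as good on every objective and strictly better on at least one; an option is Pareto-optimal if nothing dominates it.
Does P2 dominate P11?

No

P2 vs P11: P2 is worse on price (79.56 vs 67.49), so it does not dominate P11.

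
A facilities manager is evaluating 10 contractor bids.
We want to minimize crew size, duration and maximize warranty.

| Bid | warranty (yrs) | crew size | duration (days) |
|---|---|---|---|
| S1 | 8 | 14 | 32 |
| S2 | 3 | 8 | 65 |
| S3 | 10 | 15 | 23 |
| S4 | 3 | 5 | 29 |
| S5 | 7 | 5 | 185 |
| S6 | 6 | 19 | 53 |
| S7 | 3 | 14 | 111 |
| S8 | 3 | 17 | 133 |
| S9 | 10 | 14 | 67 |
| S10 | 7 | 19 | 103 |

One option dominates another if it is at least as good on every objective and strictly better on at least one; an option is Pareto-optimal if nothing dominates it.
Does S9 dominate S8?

S9 vs S8: warranty 10≥3, crew size 14≤17, duration 67≤133 — S9 is at least as good on every objective with at least one strict improvement.

Yes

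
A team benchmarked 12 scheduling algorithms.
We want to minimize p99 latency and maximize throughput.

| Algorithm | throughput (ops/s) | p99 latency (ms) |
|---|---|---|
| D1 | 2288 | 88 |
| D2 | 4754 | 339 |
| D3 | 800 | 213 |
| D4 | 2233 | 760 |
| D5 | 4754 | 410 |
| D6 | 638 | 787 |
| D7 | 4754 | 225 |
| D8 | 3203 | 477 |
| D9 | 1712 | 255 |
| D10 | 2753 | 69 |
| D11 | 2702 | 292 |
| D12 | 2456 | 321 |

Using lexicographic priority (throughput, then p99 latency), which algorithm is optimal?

D7

First maximize throughput: best is 4754, kept {D2, D5, D7}.
Then minimize p99 latency: best is 225, kept {D7}.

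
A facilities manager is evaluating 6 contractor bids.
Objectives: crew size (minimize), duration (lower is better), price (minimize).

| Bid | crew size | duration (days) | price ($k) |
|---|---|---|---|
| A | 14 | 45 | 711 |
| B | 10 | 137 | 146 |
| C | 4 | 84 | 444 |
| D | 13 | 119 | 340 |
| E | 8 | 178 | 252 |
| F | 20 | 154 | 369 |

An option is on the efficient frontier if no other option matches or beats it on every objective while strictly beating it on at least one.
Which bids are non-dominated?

A, B, C, D, E

A: not dominated (best duration).
B: not dominated (best price).
C: not dominated (best crew size).
D: not dominated.
E: not dominated.
F: dominated by B (crew size 10≤20, duration 137≤154, price 146≤369).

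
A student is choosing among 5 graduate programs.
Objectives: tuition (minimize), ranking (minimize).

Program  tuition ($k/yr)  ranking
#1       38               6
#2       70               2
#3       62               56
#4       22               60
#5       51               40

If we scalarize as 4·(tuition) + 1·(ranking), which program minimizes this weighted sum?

#1: 4·38 + 1·6 = 158
#2: 4·70 + 1·2 = 282
#3: 4·62 + 1·56 = 304
#4: 4·22 + 1·60 = 148
#5: 4·51 + 1·40 = 244
Lowest: #4 at 148.

#4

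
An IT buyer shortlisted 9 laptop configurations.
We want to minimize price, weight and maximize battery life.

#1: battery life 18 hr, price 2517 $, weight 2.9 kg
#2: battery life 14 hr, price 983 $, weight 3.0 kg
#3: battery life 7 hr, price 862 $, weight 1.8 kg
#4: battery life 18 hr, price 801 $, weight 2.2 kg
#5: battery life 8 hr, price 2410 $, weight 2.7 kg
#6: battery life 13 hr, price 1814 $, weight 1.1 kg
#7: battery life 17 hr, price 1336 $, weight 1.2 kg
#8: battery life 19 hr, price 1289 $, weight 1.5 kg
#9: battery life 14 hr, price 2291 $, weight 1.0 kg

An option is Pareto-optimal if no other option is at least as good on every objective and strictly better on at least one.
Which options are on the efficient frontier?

#1: dominated by #4 (battery life 18≥18, price 801≤2517, weight 2.2≤2.9).
#2: dominated by #4 (battery life 18≥14, price 801≤983, weight 2.2≤3.0).
#3: not dominated.
#4: not dominated (best price).
#5: dominated by #4 (battery life 18≥8, price 801≤2410, weight 2.2≤2.7).
#6: not dominated.
#7: not dominated.
#8: not dominated (best battery life).
#9: not dominated (best weight).

#3, #4, #6, #7, #8, #9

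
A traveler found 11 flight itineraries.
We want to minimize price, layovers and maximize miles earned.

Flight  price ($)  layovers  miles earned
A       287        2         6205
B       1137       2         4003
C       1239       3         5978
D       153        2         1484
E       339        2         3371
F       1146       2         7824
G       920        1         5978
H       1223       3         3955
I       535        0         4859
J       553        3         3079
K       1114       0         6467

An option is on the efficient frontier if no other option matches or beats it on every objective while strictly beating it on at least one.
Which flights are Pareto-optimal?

A, D, F, G, I, K

A: not dominated.
B: dominated by A (price 287≤1137, layovers 2≤2, miles earned 6205≥4003).
C: dominated by A (price 287≤1239, layovers 2≤3, miles earned 6205≥5978).
D: not dominated (best price).
E: dominated by A (price 287≤339, layovers 2≤2, miles earned 6205≥3371).
F: not dominated (best miles earned).
G: not dominated.
H: dominated by A (price 287≤1223, layovers 2≤3, miles earned 6205≥3955).
I: not dominated.
J: dominated by A (price 287≤553, layovers 2≤3, miles earned 6205≥3079).
K: not dominated.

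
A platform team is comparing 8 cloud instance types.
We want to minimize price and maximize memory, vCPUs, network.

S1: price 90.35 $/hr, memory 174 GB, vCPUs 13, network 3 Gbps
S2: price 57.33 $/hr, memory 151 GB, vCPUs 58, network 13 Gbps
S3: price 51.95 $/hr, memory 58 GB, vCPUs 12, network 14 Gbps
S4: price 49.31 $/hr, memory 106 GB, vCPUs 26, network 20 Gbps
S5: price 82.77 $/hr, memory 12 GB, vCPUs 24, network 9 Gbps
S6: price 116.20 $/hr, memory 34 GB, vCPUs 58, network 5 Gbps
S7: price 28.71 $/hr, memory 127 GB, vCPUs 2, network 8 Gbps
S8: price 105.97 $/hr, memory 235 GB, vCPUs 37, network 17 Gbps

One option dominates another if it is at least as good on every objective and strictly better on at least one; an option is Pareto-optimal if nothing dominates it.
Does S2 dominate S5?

S2 vs S5: price 57.33≤82.77, memory 151≥12, vCPUs 58≥24, network 13≥9 — S2 is at least as good on every objective with at least one strict improvement.

Yes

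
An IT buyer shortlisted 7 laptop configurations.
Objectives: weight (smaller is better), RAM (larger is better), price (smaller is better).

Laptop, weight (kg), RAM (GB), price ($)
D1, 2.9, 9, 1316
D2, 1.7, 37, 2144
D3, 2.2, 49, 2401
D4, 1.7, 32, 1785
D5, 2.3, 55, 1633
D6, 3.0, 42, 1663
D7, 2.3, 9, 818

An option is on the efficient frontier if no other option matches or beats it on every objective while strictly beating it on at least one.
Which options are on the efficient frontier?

D2, D3, D4, D5, D7

D1: dominated by D7 (weight 2.3≤2.9, RAM 9≥9, price 818≤1316).
D2: not dominated.
D3: not dominated.
D4: not dominated.
D5: not dominated (best RAM).
D6: dominated by D5 (weight 2.3≤3.0, RAM 55≥42, price 1633≤1663).
D7: not dominated (best price).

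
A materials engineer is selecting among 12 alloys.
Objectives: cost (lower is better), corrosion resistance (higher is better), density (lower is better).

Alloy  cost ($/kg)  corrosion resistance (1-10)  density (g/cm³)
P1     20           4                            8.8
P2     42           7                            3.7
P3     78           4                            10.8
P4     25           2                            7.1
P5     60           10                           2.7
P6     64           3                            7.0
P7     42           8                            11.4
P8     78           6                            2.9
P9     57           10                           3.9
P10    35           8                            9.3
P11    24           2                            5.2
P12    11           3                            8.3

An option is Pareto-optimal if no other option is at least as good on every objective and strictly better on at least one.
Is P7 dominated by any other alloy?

Yes

P10 vs P7: cost 35≤42, corrosion resistance 8≥8, density 9.3≤11.4 — P10 is at least as good on every objective and strictly better on at least one, so P10 dominates P7.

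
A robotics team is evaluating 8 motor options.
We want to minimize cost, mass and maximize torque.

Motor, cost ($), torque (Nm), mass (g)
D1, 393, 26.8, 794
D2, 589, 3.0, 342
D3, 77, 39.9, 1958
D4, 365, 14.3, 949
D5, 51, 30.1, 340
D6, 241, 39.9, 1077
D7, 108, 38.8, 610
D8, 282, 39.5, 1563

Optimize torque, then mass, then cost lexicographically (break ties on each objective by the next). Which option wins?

D6

First maximize torque: best is 39.9, kept {D3, D6}.
Then minimize mass: best is 1077, kept {D6}.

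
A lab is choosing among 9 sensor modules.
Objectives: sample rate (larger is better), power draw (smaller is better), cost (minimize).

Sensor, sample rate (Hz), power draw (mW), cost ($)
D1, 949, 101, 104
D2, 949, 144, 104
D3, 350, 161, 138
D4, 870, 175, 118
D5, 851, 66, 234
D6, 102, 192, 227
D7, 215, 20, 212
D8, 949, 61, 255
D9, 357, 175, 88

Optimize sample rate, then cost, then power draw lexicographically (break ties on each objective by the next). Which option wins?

D1

First maximize sample rate: best is 949, kept {D1, D2, D8}.
Then minimize cost: best is 104, kept {D1, D2}.
Then minimize power draw: best is 101, kept {D1}.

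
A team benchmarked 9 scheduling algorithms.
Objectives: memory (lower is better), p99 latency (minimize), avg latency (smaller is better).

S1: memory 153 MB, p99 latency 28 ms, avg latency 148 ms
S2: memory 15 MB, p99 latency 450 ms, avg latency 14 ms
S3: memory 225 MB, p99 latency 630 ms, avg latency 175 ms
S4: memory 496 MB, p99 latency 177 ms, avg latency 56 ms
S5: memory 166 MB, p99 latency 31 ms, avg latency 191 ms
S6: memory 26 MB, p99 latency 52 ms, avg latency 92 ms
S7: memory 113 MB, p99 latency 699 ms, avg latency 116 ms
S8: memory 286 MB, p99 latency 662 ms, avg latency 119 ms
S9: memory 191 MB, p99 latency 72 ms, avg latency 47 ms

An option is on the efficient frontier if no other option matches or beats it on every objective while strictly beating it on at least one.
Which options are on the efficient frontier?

S1, S2, S6, S9

S1: not dominated (best p99 latency).
S2: not dominated (best memory).
S3: dominated by S1 (memory 153≤225, p99 latency 28≤630, avg latency 148≤175).
S4: dominated by S9 (memory 191≤496, p99 latency 72≤177, avg latency 47≤56).
S5: dominated by S1 (memory 153≤166, p99 latency 28≤31, avg latency 148≤191).
S6: not dominated.
S7: dominated by S2 (memory 15≤113, p99 latency 450≤699, avg latency 14≤116).
S8: dominated by S2 (memory 15≤286, p99 latency 450≤662, avg latency 14≤119).
S9: not dominated.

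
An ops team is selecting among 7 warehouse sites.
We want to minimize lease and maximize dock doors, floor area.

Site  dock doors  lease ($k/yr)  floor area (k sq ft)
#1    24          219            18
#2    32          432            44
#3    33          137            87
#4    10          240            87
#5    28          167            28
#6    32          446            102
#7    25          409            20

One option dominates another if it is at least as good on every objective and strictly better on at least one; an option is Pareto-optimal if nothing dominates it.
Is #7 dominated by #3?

#3 vs #7: dock doors 33≥25, lease 137≤409, floor area 87≥20 — #3 is at least as good on every objective with at least one strict improvement.

Yes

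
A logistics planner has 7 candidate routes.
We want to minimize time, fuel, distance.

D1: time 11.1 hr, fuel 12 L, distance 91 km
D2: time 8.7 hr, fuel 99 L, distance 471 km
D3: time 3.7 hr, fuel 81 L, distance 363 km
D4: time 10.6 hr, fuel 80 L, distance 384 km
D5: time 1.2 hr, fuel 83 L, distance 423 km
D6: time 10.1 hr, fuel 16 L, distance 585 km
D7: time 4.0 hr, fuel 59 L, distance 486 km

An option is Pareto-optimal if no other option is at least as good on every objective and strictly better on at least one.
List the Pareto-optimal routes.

D1: not dominated (best fuel).
D2: dominated by D3 (time 3.7≤8.7, fuel 81≤99, distance 363≤471).
D3: not dominated.
D4: not dominated.
D5: not dominated (best time).
D6: not dominated.
D7: not dominated.

D1, D3, D4, D5, D6, D7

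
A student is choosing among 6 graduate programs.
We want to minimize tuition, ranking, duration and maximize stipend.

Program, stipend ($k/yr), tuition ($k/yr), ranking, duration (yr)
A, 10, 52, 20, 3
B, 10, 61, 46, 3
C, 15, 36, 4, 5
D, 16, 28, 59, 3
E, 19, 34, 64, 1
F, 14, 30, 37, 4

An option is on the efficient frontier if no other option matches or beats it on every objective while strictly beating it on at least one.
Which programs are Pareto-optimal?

A, C, D, E, F

A: not dominated.
B: dominated by A (stipend 10≥10, tuition 52≤61, ranking 20≤46, duration 3≤3).
C: not dominated (best ranking).
D: not dominated (best tuition).
E: not dominated (best stipend).
F: not dominated.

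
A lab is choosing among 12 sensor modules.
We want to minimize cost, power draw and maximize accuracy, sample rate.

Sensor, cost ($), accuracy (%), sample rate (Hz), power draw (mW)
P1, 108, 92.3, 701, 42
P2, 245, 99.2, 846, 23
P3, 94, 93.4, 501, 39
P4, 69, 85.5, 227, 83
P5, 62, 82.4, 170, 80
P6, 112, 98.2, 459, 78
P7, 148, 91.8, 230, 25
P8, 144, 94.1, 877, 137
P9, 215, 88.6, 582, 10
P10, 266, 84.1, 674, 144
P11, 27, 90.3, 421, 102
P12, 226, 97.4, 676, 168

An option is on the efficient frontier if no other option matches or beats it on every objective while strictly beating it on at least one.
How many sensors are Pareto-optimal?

11

P1: not dominated.
P2: not dominated (best accuracy).
P3: not dominated.
P4: not dominated.
P5: not dominated.
P6: not dominated.
P7: not dominated.
P8: not dominated (best sample rate).
P9: not dominated (best power draw).
P10: dominated by P1 (cost 108≤266, accuracy 92.3≥84.1, sample rate 701≥674, power draw 42≤144).
P11: not dominated (best cost).
P12: not dominated.
Pareto-optimal: P1, P2, P3, P4, P5, P6, P7, P8, P9, P11, P12 → 11.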